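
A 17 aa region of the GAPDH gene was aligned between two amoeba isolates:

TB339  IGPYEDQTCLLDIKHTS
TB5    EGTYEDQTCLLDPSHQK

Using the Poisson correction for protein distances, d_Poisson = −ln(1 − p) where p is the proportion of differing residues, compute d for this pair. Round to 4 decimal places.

0.4353

Mismatches occur at site 1 (I↔E), site 3 (P↔T), site 13 (I↔P), site 14 (K↔S), site 16 (T↔Q), site 17 (S↔K).
p = 6/17 = 0.352941.
d = −ln(1 − 0.352941) = −ln(0.647059) = 0.4353.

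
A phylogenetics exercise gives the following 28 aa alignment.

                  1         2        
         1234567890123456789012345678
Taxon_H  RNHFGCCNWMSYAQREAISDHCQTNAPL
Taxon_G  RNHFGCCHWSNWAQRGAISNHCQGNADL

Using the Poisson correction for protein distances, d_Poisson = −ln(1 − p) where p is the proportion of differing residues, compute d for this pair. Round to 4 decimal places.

The sequences differ at positions 8 (N/H), 10 (M/S), 11 (S/N), 12 (Y/W), 16 (E/G), 20 (D/N), 24 (T/G), 27 (P/D).
p = 8/28 = 0.285714.
d = −ln(1 − 0.285714) = −ln(0.714286) = 0.3365.

0.3365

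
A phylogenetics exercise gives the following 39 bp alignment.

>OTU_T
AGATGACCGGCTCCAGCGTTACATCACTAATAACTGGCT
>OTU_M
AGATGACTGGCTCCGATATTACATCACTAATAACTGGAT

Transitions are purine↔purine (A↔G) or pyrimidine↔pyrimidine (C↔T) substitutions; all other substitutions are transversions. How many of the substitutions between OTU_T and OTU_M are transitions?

The sequences differ at positions 8 (C/T, transition), 15 (A/G, transition), 16 (G/A, transition), 17 (C/T, transition), 18 (G/A, transition), 38 (C/A, transversion).
Of the 6 differences, 5 transitions and 1 transversion, so the answer is 5.

5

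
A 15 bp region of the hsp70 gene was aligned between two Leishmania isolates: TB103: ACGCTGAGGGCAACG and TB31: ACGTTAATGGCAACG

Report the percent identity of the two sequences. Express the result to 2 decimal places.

80.00%

Differing sites — 4:C/T; 6:G/A; 8:G/T.
12 of the 15 sites match, so the percent identity is 12/15 × 100 = 80.00%.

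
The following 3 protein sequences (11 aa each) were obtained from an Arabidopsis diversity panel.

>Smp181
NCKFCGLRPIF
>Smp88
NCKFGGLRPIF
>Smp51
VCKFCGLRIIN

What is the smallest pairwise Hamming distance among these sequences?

1

Pairwise Hamming distances:
  Smp181 vs Smp88: 1
  Smp181 vs Smp51: 3
  Smp88 vs Smp51: 4
The smallest is 1, between Smp181 and Smp88.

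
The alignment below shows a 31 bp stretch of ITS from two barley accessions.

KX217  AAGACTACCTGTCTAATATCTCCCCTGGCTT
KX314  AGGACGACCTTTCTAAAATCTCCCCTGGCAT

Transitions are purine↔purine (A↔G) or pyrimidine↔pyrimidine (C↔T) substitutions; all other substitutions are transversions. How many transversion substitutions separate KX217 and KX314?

Mismatches occur at site 2 (A/G, transition), site 6 (T/G, transversion), site 11 (G/T, transversion), site 17 (T/A, transversion), site 30 (T/A, transversion).
Of the 5 differences, 1 transition and 4 transversions, so the answer is 4.

4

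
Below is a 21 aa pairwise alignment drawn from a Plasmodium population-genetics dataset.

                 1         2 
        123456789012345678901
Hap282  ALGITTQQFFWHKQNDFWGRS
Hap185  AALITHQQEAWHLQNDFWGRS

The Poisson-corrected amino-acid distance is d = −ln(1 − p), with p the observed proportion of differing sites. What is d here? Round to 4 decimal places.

Differing sites — 2:L/A; 3:G/L; 6:T/H; 9:F/E; 10:F/A; 13:K/L.
p = 6/21 = 0.285714.
d = −ln(1 − 0.285714) = −ln(0.714286) = 0.3365.

0.3365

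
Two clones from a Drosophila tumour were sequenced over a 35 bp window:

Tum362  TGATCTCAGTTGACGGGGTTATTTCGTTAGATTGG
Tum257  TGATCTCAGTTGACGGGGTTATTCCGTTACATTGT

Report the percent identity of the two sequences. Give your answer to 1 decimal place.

91.4%

Mismatches occur at site 24 (T/C), site 30 (G/C), site 35 (G/T).
32 of the 35 sites match, so the percent identity is 32/35 × 100 = 91.4%.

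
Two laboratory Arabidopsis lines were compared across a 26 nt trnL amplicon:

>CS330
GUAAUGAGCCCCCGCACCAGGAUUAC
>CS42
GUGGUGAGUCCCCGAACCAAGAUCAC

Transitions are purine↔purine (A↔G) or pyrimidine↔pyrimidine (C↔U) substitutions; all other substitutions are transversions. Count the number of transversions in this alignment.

1

Mismatches occur at site 3 (A→G, transition), site 4 (A→G, transition), site 9 (C→U, transition), site 15 (C→A, transversion), site 20 (G→A, transition), site 24 (U→C, transition).
Of the 6 differences, 5 transitions and 1 transversion, so the answer is 1.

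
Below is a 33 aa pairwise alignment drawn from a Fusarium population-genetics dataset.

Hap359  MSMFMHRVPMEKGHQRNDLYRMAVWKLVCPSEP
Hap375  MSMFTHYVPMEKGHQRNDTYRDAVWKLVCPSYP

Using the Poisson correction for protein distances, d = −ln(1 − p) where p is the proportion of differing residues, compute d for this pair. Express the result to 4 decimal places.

The sequences differ at positions 5 (M/T), 7 (R/Y), 19 (L/T), 22 (M/D), 32 (E/Y).
p = 5/33 = 0.151515.
d = −ln(1 − 0.151515) = −ln(0.848485) = 0.1643.

0.1643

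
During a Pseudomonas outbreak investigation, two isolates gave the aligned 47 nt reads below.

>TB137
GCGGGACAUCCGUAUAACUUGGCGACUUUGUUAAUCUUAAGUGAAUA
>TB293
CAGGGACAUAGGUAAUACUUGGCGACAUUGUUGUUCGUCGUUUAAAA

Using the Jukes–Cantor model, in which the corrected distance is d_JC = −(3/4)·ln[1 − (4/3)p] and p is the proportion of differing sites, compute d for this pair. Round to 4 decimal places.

Mismatches occur at site 1 (G→C), site 2 (C→A), site 10 (C→A), site 11 (C→G), site 15 (U→A), site 16 (A→U), site 27 (U→A), site 33 (A→G), site 34 (A→U), site 37 (U→G), site 39 (A→C), site 40 (A→G), site 41 (G→U), site 43 (G→U), site 46 (U→A).
p = 15/47 = 0.319149.
d = −0.75 · ln(1 − (4/3)·0.319149) = −0.75 · ln(0.574468) = −0.75 · (-0.554311) = 0.4157.

0.4157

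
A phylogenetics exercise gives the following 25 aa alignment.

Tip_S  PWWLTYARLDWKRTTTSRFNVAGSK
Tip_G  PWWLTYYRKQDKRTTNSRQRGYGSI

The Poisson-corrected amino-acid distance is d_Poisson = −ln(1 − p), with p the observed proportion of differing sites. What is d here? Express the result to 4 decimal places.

0.5108

The sequences differ at positions 7 (A/Y), 9 (L/K), 10 (D/Q), 11 (W/D), 16 (T/N), 19 (F/Q), 20 (N/R), 21 (V/G), 22 (A/Y), 25 (K/I).
p = 10/25 = 0.400000.
d = −ln(1 − 0.400000) = −ln(0.600000) = 0.5108.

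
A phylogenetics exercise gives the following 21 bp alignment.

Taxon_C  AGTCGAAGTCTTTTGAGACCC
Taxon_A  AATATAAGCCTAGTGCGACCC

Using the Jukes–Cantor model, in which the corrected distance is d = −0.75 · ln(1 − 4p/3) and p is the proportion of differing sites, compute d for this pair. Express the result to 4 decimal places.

0.4408

Differing sites — 2:G/A; 4:C/A; 5:G/T; 9:T/C; 12:T/A; 13:T/G; 16:A/C.
p = 7/21 = 0.333333.
d = −0.75 · ln(1 − (4/3)·0.333333) = −0.75 · ln(0.555556) = −0.75 · (-0.587786) = 0.4408.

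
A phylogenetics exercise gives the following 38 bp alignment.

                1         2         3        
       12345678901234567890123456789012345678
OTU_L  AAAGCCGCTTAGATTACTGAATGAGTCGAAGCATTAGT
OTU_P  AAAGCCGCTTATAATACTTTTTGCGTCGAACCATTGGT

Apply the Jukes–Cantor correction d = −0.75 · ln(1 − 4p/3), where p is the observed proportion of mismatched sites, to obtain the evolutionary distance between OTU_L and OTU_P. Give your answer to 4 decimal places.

The sequences differ at positions 12 (G/T), 14 (T/A), 19 (G/T), 20 (A/T), 21 (A/T), 24 (A/C), 31 (G/C), 36 (A/G).
p = 8/38 = 0.210526.
d = −0.75 · ln(1 − (4/3)·0.210526) = −0.75 · ln(0.719299) = −0.75 · (-0.329478) = 0.2471.

0.2471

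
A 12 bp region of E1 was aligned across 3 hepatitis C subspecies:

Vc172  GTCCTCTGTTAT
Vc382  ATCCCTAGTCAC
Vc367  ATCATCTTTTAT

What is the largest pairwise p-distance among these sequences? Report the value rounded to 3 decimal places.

Pairwise Hamming distances:
  Vc172 vs Vc382: 6
  Vc172 vs Vc367: 3
  Vc382 vs Vc367: 7
The largest is 7 mismatches, between Vc382 and Vc367; p = 7/12 = 0.583.

0.583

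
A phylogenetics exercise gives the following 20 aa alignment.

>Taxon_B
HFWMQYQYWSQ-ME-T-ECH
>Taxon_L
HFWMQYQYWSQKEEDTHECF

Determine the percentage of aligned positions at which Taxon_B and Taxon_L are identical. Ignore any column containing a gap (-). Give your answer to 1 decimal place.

88.2%

Excluding the 3 gap columns leaves 17 comparable sites.
The sequences differ at positions 13 (M/E), 20 (H/F).
15 of the 17 comparable sites match, so the percent identity is 15/17 × 100 = 88.2%.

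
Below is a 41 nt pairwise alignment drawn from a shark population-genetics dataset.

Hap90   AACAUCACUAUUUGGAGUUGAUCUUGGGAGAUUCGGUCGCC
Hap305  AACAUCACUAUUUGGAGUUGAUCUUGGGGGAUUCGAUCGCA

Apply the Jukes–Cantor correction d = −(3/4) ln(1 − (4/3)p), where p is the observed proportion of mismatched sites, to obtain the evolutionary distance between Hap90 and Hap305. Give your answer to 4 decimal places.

0.0770

Differing sites — 29:A/G; 36:G/A; 41:C/A.
p = 3/41 = 0.073171.
d = −0.75 · ln(1 − (4/3)·0.073171) = −0.75 · ln(0.902439) = −0.75 · (-0.102654) = 0.0770.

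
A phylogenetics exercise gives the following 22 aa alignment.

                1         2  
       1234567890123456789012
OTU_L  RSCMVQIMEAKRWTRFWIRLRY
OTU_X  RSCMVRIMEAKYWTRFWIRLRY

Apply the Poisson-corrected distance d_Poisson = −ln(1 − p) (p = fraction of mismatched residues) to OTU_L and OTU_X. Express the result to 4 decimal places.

0.0953

Mismatches occur at site 6 (Q/R), site 12 (R/Y).
p = 2/22 = 0.090909.
d = −ln(1 − 0.090909) = −ln(0.909091) = 0.0953.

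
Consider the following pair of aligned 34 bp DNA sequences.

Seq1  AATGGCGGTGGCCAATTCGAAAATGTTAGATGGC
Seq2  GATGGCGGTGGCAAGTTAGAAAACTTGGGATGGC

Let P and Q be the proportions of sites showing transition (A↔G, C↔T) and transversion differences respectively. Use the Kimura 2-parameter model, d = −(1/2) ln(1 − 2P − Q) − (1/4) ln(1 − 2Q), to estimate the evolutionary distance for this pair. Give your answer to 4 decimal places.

0.2847

Differing sites — 1:A/G (Ti); 13:C/A (Tv); 15:A/G (Ti); 18:C/A (Tv); 24:T/C (Ti); 25:G/T (Tv); 27:T/G (Tv); 28:A/G (Ti).
Of the 8 differences, 4 transitions and 4 transversions over 34 sites: P = 4/34 = 0.117647, Q = 4/34 = 0.117647.
d = −0.5·ln(0.647059) − 0.25·ln(0.764706) = −0.5·(-0.435318) − 0.25·(-0.268264) = 0.2847.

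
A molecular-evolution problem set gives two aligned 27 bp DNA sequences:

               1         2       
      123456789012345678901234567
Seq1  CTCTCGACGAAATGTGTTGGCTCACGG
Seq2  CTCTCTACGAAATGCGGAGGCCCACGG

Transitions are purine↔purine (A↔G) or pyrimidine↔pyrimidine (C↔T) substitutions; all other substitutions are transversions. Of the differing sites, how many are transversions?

Mismatches occur at site 6 (G↔T, transversion), site 15 (T↔C, transition), site 17 (T↔G, transversion), site 18 (T↔A, transversion), site 22 (T↔C, transition).
Of the 5 differences, 2 transitions and 3 transversions, so the answer is 3.

3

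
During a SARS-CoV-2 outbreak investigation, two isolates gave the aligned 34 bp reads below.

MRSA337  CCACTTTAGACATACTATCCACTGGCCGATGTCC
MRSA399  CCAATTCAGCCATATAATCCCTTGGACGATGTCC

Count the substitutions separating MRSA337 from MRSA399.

Mismatches occur at site 4 (C↔A), site 7 (T↔C), site 10 (A↔C), site 15 (C↔T), site 16 (T↔A), site 21 (A↔C), site 22 (C↔T), site 26 (C↔A).
That gives 8 mismatches out of 34 aligned sites, so the Hamming distance is 8.

8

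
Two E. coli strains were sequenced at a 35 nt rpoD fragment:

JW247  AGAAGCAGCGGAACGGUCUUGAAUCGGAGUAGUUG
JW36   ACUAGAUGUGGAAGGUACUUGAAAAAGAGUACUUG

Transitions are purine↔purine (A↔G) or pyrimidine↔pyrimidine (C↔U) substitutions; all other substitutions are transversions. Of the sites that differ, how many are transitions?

Differing sites — 2:G/C (Tv); 3:A/U (Tv); 6:C/A (Tv); 7:A/U (Tv); 9:C/U (Ti); 14:C/G (Tv); 16:G/U (Tv); 17:U/A (Tv); 24:U/A (Tv); 25:C/A (Tv); 26:G/A (Ti); 32:G/C (Tv).
Of the 12 differences, 2 transitions and 10 transversions, so the answer is 2.

2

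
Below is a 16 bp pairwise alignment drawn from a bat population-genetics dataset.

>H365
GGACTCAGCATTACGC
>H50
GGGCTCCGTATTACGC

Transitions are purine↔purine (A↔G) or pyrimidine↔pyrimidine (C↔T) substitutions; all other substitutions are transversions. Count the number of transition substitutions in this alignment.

Mismatches occur at site 3 (A↔G, transition), site 7 (A↔C, transversion), site 9 (C↔T, transition).
Of the 3 differences, 2 transitions and 1 transversion, so the answer is 2.

2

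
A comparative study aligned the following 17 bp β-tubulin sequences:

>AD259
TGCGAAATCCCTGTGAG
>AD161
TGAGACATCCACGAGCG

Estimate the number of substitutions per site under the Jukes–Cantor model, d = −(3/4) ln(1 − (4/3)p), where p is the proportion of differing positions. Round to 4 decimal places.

0.4770

The sequences differ at positions 3 (C/A), 6 (A/C), 11 (C/A), 12 (T/C), 14 (T/A), 16 (A/C).
p = 6/17 = 0.352941.
d = −0.75 · ln(1 − (4/3)·0.352941) = −0.75 · ln(0.529412) = −0.75 · (-0.635988) = 0.4770.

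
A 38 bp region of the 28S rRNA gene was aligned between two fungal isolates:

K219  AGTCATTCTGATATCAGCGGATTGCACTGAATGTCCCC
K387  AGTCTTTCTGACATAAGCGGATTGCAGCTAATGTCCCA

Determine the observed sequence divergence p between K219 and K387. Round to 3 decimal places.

0.184

The sequences differ at positions 5 (A/T), 12 (T/C), 15 (C/A), 27 (C/G), 28 (T/C), 29 (G/T), 38 (C/A).
There are 7 differences over 38 sites, so p = 7/38 = 0.184.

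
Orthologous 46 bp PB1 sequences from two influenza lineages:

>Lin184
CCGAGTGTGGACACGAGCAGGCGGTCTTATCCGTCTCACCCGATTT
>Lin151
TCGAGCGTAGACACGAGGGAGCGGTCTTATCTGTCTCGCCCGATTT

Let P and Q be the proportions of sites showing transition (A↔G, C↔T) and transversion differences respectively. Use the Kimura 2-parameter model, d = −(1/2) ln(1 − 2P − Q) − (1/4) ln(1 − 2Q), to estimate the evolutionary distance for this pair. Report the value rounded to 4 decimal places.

0.2084

Mismatches occur at site 1 (C/T, transition), site 6 (T/C, transition), site 9 (G/A, transition), site 18 (C/G, transversion), site 19 (A/G, transition), site 20 (G/A, transition), site 32 (C/T, transition), site 38 (A/G, transition).
Of the 8 differences, 7 transitions and 1 transversion over 46 sites: P = 7/46 = 0.152174, Q = 1/46 = 0.021739.
d = −0.5·ln(0.673913) − 0.25·ln(0.956522) = −0.5·(-0.394654) − 0.25·(-0.044451) = 0.2084.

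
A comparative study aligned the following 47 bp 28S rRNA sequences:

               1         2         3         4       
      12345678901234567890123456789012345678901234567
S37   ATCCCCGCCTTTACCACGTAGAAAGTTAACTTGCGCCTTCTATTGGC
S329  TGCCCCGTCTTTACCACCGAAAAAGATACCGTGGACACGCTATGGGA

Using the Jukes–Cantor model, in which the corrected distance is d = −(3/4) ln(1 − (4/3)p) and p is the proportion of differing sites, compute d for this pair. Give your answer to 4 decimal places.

Mismatches occur at site 1 (A/T), site 2 (T/G), site 8 (C/T), site 18 (G/C), site 19 (T/G), site 21 (G/A), site 26 (T/A), site 29 (A/C), site 31 (T/G), site 34 (C/G), site 35 (G/A), site 37 (C/A), site 38 (T/C), site 39 (T/G), site 44 (T/G), site 47 (C/A).
p = 16/47 = 0.340426.
d = −0.75 · ln(1 − (4/3)·0.340426) = −0.75 · ln(0.546099) = −0.75 · (-0.604955) = 0.4537.

0.4537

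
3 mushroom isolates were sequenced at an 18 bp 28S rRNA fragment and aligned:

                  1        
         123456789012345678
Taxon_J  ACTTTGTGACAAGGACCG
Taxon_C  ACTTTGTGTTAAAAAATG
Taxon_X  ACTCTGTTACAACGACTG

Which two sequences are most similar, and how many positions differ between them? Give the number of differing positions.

4

Pairwise Hamming distances:
  Taxon_J vs Taxon_C: 6
  Taxon_J vs Taxon_X: 4
  Taxon_C vs Taxon_X: 7
The smallest is 4, between Taxon_J and Taxon_X.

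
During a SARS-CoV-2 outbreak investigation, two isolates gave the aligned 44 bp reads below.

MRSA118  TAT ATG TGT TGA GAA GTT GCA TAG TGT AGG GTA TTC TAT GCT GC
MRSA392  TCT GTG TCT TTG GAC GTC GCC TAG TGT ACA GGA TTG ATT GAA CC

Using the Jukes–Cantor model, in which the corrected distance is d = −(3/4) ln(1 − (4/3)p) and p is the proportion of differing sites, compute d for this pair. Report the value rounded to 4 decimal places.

0.5429

Differing sites — 2:A/C; 4:A/G; 8:G/C; 11:G/T; 12:A/G; 15:A/C; 18:T/C; 21:A/C; 29:G/C; 30:G/A; 32:T/G; 36:C/G; 37:T/A; 38:A/T; 41:C/A; 42:T/A; 43:G/C.
p = 17/44 = 0.386364.
d = −0.75 · ln(1 − (4/3)·0.386364) = −0.75 · ln(0.484848) = −0.75 · (-0.723920) = 0.5429.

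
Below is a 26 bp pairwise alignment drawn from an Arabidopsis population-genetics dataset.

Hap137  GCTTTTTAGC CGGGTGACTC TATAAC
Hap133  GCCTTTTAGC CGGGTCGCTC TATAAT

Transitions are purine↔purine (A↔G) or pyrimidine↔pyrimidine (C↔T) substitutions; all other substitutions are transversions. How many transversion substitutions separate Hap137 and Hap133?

Mismatches occur at site 3 (T→C, transition), site 16 (G→C, transversion), site 17 (A→G, transition), site 26 (C→T, transition).
Of the 4 differences, 3 transitions and 1 transversion, so the answer is 1.

1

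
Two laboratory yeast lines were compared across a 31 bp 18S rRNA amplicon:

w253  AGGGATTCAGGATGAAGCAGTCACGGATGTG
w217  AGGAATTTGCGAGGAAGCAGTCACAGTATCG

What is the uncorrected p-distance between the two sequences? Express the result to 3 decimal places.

Mismatches occur at site 4 (G→A), site 8 (C→T), site 9 (A→G), site 10 (G→C), site 13 (T→G), site 25 (G→A), site 27 (A→T), site 28 (T→A), site 29 (G→T), site 30 (T→C).
There are 10 differences over 31 sites, so p = 10/31 = 0.323.

0.323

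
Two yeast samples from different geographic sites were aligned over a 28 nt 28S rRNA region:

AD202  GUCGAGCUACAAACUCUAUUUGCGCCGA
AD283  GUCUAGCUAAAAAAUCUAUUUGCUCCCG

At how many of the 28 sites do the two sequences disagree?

Mismatches occur at site 4 (G/U), site 10 (C/A), site 14 (C/A), site 24 (G/U), site 27 (G/C), site 28 (A/G).
That gives 6 mismatches out of 28 aligned sites, so the Hamming distance is 6.

6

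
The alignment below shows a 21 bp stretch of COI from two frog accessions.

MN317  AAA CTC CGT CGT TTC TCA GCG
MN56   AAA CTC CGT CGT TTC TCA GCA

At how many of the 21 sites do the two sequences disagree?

A single mismatch occurs at site 21 (G→A).
That gives 1 mismatch out of 21 aligned sites, so the Hamming distance is 1.

1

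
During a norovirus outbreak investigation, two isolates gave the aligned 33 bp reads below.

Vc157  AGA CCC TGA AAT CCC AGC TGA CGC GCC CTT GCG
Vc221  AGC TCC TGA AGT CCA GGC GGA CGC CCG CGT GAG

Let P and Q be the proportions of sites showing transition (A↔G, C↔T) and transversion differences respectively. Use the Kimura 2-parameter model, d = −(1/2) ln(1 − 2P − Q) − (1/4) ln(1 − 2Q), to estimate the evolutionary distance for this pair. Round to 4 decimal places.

Differing sites — 3:A/C (Tv); 4:C/T (Ti); 11:A/G (Ti); 15:C/A (Tv); 16:A/G (Ti); 19:T/G (Tv); 25:G/C (Tv); 27:C/G (Tv); 29:T/G (Tv); 32:C/A (Tv).
Of the 10 differences, 3 transitions and 7 transversions over 33 sites: P = 3/33 = 0.090909, Q = 7/33 = 0.212121.
d = −0.5·ln(0.606061) − 0.25·ln(0.575758) = −0.5·(-0.500775) − 0.25·(-0.552068) = 0.3884.

0.3884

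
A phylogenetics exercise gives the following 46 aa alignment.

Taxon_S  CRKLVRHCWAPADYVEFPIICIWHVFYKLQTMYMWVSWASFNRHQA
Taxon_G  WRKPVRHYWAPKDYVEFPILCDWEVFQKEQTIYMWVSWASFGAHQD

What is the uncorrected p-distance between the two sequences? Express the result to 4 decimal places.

Mismatches occur at site 1 (C/W), site 4 (L/P), site 8 (C/Y), site 12 (A/K), site 20 (I/L), site 22 (I/D), site 24 (H/E), site 27 (Y/Q), site 29 (L/E), site 32 (M/I), site 42 (N/G), site 43 (R/A), site 46 (A/D).
There are 13 differences over 46 sites, so p = 13/46 = 0.2826.

0.2826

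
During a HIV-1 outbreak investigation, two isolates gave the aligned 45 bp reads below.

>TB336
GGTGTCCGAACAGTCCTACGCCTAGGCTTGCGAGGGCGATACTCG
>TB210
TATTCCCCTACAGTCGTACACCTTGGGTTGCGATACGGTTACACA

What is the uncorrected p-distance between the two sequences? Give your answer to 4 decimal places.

0.3778

The sequences differ at positions 1 (G/T), 2 (G/A), 4 (G/T), 5 (T/C), 8 (G/C), 9 (A/T), 16 (C/G), 20 (G/A), 24 (A/T), 27 (C/G), 34 (G/T), 35 (G/A), 36 (G/C), 37 (C/G), 39 (A/T), 43 (T/A), 45 (G/A).
There are 17 differences over 45 sites, so p = 17/45 = 0.3778.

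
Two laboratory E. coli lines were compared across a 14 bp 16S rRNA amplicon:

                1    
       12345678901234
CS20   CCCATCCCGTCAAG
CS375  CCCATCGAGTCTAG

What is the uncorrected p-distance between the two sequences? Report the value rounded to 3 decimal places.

Differing sites — 7:C/G; 8:C/A; 12:A/T.
There are 3 differences over 14 sites, so p = 3/14 = 0.214.

0.214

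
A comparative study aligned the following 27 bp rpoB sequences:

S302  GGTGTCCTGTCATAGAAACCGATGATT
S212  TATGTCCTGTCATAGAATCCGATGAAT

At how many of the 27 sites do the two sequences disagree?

4

The sequences differ at positions 1 (G/T), 2 (G/A), 18 (A/T), 26 (T/A).
That gives 4 mismatches out of 27 aligned sites, so the Hamming distance is 4.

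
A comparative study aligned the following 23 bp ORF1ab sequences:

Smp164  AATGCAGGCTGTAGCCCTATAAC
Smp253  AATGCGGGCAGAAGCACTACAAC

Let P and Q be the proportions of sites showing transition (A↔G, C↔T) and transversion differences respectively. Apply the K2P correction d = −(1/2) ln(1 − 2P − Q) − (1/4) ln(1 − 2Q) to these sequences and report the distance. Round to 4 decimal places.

0.2570

The sequences differ at positions 6 (A/G, transition), 10 (T/A, transversion), 12 (T/A, transversion), 16 (C/A, transversion), 20 (T/C, transition).
Of the 5 differences, 2 transitions and 3 transversions over 23 sites: P = 2/23 = 0.086957, Q = 3/23 = 0.130435.
d = −0.5·ln(0.695651) − 0.25·ln(0.739130) = −0.5·(-0.362907) − 0.25·(-0.302281) = 0.2570.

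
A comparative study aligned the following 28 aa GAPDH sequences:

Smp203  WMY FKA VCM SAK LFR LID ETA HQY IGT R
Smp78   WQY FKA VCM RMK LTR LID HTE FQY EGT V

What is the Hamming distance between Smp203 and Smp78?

9

Differing sites — 2:M/Q; 10:S/R; 11:A/M; 14:F/T; 19:E/H; 21:A/E; 22:H/F; 25:I/E; 28:R/V.
That gives 9 mismatches out of 28 aligned sites, so the Hamming distance is 9.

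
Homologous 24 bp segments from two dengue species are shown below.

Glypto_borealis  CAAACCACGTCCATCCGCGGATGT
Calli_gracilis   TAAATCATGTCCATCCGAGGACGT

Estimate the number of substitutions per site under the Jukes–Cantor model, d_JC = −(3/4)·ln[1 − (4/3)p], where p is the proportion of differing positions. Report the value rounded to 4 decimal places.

0.2441

Differing sites — 1:C/T; 5:C/T; 8:C/T; 18:C/A; 22:T/C.
p = 5/24 = 0.208333.
d = −0.75 · ln(1 − (4/3)·0.208333) = −0.75 · ln(0.722223) = −0.75 · (-0.325421) = 0.2441.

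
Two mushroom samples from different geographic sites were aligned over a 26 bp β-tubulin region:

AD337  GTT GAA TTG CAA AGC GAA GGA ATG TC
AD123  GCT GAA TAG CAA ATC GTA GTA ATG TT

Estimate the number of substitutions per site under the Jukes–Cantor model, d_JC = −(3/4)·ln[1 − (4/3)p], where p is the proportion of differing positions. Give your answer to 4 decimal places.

The sequences differ at positions 2 (T/C), 8 (T/A), 14 (G/T), 17 (A/T), 20 (G/T), 26 (C/T).
p = 6/26 = 0.230769.
d = −0.75 · ln(1 − (4/3)·0.230769) = −0.75 · ln(0.692308) = −0.75 · (-0.367724) = 0.2758.

0.2758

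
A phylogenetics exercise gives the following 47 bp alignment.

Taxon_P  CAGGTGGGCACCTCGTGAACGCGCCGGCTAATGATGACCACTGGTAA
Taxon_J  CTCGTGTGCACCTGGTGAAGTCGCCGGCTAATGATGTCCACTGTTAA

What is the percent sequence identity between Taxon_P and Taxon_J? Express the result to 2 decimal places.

82.98%

Differing sites — 2:A/T; 3:G/C; 7:G/T; 14:C/G; 20:C/G; 21:G/T; 37:A/T; 44:G/T.
39 of the 47 sites match, so the percent identity is 39/47 × 100 = 82.98%.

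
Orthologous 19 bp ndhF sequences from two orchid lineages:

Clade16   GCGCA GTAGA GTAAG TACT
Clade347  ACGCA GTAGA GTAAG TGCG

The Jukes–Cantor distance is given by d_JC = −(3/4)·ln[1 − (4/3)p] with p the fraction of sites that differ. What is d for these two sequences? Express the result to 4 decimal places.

Differing sites — 1:G/A; 17:A/G; 19:T/G.
p = 3/19 = 0.157895.
d = −0.75 · ln(1 − (4/3)·0.157895) = −0.75 · ln(0.789473) = −0.75 · (-0.236390) = 0.1773.

0.1773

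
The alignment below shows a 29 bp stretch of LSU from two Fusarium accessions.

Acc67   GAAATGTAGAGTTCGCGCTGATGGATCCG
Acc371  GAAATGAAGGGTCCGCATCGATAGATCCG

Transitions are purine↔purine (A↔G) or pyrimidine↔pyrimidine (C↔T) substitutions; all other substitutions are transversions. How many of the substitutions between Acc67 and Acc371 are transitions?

6

Mismatches occur at site 7 (T↔A, transversion), site 10 (A↔G, transition), site 13 (T↔C, transition), site 17 (G↔A, transition), site 18 (C↔T, transition), site 19 (T↔C, transition), site 23 (G↔A, transition).
Of the 7 differences, 6 transitions and 1 transversion, so the answer is 6.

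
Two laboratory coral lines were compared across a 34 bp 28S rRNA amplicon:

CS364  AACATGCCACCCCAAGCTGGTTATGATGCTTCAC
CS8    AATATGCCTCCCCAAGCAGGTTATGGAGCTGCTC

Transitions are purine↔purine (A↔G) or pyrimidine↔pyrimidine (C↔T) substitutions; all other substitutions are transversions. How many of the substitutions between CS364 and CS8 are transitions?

Mismatches occur at site 3 (C↔T, transition), site 9 (A↔T, transversion), site 18 (T↔A, transversion), site 26 (A↔G, transition), site 27 (T↔A, transversion), site 31 (T↔G, transversion), site 33 (A↔T, transversion).
Of the 7 differences, 2 transitions and 5 transversions, so the answer is 2.

2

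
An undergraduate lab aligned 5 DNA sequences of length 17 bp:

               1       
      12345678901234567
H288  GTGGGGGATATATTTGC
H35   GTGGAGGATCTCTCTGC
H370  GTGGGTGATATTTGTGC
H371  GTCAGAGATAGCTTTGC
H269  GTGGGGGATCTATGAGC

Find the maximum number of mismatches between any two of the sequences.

Pairwise Hamming distances:
  H288 vs H35: 4
  H288 vs H370: 3
  H288 vs H371: 5
  H288 vs H269: 3
  H35 vs H370: 5
  H35 vs H371: 7
  H35 vs H269: 4
  H370 vs H371: 6
  H370 vs H269: 4
  H371 vs H269: 8
The largest is 8, between H371 and H269.

8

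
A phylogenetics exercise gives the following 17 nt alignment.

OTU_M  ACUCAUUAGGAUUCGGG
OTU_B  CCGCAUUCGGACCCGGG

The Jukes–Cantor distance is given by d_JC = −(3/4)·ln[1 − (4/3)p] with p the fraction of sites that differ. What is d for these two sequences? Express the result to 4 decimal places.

Differing sites — 1:A/C; 3:U/G; 8:A/C; 12:U/C; 13:U/C.
p = 5/17 = 0.294118.
d = −0.75 · ln(1 − (4/3)·0.294118) = −0.75 · ln(0.607843) = −0.75 · (-0.497839) = 0.3734.

0.3734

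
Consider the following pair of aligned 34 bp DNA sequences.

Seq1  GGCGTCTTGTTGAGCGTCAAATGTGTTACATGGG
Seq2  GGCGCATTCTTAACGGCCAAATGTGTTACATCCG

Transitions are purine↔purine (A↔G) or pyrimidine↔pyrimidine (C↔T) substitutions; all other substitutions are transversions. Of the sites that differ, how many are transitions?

3

The sequences differ at positions 5 (T/C, transition), 6 (C/A, transversion), 9 (G/C, transversion), 12 (G/A, transition), 14 (G/C, transversion), 15 (C/G, transversion), 17 (T/C, transition), 32 (G/C, transversion), 33 (G/C, transversion).
Of the 9 differences, 3 transitions and 6 transversions, so the answer is 3.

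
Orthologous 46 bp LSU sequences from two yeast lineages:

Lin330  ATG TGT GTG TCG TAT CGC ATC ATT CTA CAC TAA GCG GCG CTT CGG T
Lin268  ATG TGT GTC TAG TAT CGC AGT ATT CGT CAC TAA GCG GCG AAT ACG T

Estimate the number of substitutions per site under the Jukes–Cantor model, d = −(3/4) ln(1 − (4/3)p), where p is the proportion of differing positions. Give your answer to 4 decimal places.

Differing sites — 9:G/C; 11:C/A; 20:T/G; 21:C/T; 26:T/G; 27:A/T; 40:C/A; 41:T/A; 43:C/A; 44:G/C.
p = 10/46 = 0.217391.
d = −0.75 · ln(1 − (4/3)·0.217391) = −0.75 · ln(0.710145) = −0.75 · (-0.342286) = 0.2567.

0.2567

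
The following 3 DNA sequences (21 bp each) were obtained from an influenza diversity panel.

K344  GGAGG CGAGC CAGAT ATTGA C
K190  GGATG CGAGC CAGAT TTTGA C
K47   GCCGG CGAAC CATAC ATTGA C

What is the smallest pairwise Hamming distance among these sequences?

2

Pairwise Hamming distances:
  K344 vs K190: 2
  K344 vs K47: 5
  K190 vs K47: 7
The smallest is 2, between K344 and K190.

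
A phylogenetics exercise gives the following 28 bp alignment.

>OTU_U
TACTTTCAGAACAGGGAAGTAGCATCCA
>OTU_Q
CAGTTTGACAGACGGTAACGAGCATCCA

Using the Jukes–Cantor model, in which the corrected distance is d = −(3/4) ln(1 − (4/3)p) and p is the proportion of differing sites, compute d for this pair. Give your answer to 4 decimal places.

Differing sites — 1:T/C; 3:C/G; 7:C/G; 9:G/C; 11:A/G; 12:C/A; 13:A/C; 16:G/T; 19:G/C; 20:T/G.
p = 10/28 = 0.357143.
d = −0.75 · ln(1 − (4/3)·0.357143) = −0.75 · ln(0.523809) = −0.75 · (-0.646628) = 0.4850.

0.4850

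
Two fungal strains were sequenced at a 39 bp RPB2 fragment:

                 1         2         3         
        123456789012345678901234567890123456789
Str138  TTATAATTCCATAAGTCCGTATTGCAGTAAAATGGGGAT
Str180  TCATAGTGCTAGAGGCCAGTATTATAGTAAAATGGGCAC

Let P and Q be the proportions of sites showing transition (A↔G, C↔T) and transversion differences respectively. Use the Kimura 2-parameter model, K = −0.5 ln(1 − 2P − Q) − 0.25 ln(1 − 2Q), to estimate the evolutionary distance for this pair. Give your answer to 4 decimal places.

Differing sites — 2:T/C (Ti); 6:A/G (Ti); 8:T/G (Tv); 10:C/T (Ti); 12:T/G (Tv); 14:A/G (Ti); 16:T/C (Ti); 18:C/A (Tv); 24:G/A (Ti); 25:C/T (Ti); 37:G/C (Tv); 39:T/C (Ti).
Of the 12 differences, 8 transitions and 4 transversions over 39 sites: P = 8/39 = 0.205128, Q = 4/39 = 0.102564.
d = −0.5·ln(0.487180) − 0.25·ln(0.794872) = −0.5·(-0.719122) − 0.25·(-0.229574) = 0.4170.

0.4170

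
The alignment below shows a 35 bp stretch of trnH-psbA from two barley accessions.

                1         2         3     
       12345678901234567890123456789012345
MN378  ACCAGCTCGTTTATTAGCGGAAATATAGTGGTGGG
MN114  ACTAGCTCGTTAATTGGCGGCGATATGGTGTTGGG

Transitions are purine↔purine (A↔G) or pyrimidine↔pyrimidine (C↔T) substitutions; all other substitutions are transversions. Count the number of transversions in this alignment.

3

The sequences differ at positions 3 (C/T, transition), 12 (T/A, transversion), 16 (A/G, transition), 21 (A/C, transversion), 22 (A/G, transition), 27 (A/G, transition), 31 (G/T, transversion).
Of the 7 differences, 4 transitions and 3 transversions, so the answer is 3.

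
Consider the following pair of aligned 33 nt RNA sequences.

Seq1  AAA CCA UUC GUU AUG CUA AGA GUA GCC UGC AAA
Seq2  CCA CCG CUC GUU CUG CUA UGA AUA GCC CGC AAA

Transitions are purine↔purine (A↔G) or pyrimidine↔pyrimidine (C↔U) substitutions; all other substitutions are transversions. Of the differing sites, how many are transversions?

4

Mismatches occur at site 1 (A↔C, transversion), site 2 (A↔C, transversion), site 6 (A↔G, transition), site 7 (U↔C, transition), site 13 (A↔C, transversion), site 19 (A↔U, transversion), site 22 (G↔A, transition), site 28 (U↔C, transition).
Of the 8 differences, 4 transitions and 4 transversions, so the answer is 4.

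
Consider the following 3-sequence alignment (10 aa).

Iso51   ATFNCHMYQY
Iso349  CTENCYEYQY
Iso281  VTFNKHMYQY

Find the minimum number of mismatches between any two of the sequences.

Pairwise Hamming distances:
  Iso51 vs Iso349: 4
  Iso51 vs Iso281: 2
  Iso349 vs Iso281: 5
The smallest is 2, between Iso51 and Iso281.

2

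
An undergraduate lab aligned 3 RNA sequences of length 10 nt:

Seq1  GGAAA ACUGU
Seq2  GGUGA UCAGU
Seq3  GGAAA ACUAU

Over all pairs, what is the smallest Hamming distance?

1

Pairwise Hamming distances:
  Seq1 vs Seq2: 4
  Seq1 vs Seq3: 1
  Seq2 vs Seq3: 5
The smallest is 1, between Seq1 and Seq3.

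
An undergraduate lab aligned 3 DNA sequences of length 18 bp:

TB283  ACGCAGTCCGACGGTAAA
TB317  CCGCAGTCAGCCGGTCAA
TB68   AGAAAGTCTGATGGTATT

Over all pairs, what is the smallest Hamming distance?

Pairwise Hamming distances:
  TB283 vs TB317: 4
  TB283 vs TB68: 7
  TB317 vs TB68: 10
The smallest is 4, between TB283 and TB317.

4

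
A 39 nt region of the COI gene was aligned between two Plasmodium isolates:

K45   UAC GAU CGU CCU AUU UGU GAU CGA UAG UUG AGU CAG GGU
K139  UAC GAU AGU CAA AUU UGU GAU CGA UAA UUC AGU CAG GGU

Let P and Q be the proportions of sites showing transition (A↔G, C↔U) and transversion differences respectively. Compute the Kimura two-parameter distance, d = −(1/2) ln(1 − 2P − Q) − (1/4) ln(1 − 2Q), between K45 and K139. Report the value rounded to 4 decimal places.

The sequences differ at positions 7 (C/A, transversion), 11 (C/A, transversion), 12 (U/A, transversion), 27 (G/A, transition), 30 (G/C, transversion).
Of the 5 differences, 1 transition and 4 transversions over 39 sites: P = 1/39 = 0.025641, Q = 4/39 = 0.102564.
d = −0.5·ln(0.846154) − 0.25·ln(0.794872) = −0.5·(-0.167054) − 0.25·(-0.229574) = 0.1409.

0.1409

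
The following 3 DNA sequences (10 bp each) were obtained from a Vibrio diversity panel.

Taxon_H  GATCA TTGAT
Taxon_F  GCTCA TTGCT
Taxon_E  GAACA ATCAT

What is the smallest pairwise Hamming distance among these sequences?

Pairwise Hamming distances:
  Taxon_H vs Taxon_F: 2
  Taxon_H vs Taxon_E: 3
  Taxon_F vs Taxon_E: 5
The smallest is 2, between Taxon_H and Taxon_F.

2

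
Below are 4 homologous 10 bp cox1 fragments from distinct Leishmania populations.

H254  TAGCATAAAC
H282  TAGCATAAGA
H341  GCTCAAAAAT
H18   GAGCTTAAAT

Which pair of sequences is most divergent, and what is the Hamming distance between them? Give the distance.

6

Pairwise Hamming distances:
  H254 vs H282: 2
  H254 vs H341: 5
  H254 vs H18: 3
  H282 vs H341: 6
  H282 vs H18: 4
  H341 vs H18: 4
The largest is 6, between H282 and H341.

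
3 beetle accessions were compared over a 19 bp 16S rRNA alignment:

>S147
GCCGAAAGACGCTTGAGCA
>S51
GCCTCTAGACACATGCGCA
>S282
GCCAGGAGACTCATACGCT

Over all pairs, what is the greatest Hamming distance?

8

Pairwise Hamming distances:
  S147 vs S51: 6
  S147 vs S282: 8
  S51 vs S282: 6
The largest is 8, between S147 and S282.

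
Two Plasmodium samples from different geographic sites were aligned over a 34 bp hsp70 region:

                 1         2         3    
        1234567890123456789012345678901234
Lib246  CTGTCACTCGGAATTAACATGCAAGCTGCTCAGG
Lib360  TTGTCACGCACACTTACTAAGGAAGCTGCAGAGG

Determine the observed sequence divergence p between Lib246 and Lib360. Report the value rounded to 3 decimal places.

0.324

Mismatches occur at site 1 (C→T), site 8 (T→G), site 10 (G→A), site 11 (G→C), site 13 (A→C), site 17 (A→C), site 18 (C→T), site 20 (T→A), site 22 (C→G), site 30 (T→A), site 31 (C→G).
There are 11 differences over 34 sites, so p = 11/34 = 0.324.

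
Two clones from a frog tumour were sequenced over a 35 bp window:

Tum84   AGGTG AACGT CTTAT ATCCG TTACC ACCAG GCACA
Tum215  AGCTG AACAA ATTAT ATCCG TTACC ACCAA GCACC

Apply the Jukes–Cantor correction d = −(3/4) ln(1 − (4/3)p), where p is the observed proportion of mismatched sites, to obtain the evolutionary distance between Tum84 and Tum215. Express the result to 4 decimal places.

Mismatches occur at site 3 (G→C), site 9 (G→A), site 10 (T→A), site 11 (C→A), site 30 (G→A), site 35 (A→C).
p = 6/35 = 0.171429.
d = −0.75 · ln(1 − (4/3)·0.171429) = −0.75 · ln(0.771428) = −0.75 · (-0.259512) = 0.1946.

0.1946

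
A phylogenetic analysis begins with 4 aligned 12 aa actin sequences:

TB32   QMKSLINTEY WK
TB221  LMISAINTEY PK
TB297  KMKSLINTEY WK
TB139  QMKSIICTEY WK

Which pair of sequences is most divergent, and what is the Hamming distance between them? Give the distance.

Pairwise Hamming distances:
  TB32 vs TB221: 4
  TB32 vs TB297: 1
  TB32 vs TB139: 2
  TB221 vs TB297: 4
  TB221 vs TB139: 5
  TB297 vs TB139: 3
The largest is 5, between TB221 and TB139.

5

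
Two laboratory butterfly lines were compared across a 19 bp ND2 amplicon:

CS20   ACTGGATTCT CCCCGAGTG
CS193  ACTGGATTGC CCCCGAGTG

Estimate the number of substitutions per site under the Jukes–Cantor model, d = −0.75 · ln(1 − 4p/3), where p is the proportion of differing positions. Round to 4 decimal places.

0.1134

Differing sites — 9:C/G; 10:T/C.
p = 2/19 = 0.105263.
d = −0.75 · ln(1 − (4/3)·0.105263) = −0.75 · ln(0.859649) = −0.75 · (-0.151231) = 0.1134.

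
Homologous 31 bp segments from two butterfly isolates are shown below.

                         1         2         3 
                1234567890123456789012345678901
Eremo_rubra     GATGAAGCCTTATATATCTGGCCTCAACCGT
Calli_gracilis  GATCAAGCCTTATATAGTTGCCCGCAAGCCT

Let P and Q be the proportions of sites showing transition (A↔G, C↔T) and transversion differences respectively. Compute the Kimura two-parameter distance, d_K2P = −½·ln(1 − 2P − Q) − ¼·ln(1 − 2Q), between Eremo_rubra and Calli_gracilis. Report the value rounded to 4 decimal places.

0.2716

Differing sites — 4:G/C (Tv); 17:T/G (Tv); 18:C/T (Ti); 21:G/C (Tv); 24:T/G (Tv); 28:C/G (Tv); 30:G/C (Tv).
Of the 7 differences, 1 transition and 6 transversions over 31 sites: P = 1/31 = 0.032258, Q = 6/31 = 0.193548.
d = −0.5·ln(0.741936) − 0.25·ln(0.612904) = −0.5·(-0.298492) − 0.25·(-0.489547) = 0.2716.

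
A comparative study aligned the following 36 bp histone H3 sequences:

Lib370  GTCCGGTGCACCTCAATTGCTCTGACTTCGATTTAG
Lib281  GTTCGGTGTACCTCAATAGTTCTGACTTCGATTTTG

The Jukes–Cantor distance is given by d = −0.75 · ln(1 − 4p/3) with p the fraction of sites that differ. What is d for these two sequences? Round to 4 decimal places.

Mismatches occur at site 3 (C↔T), site 9 (C↔T), site 18 (T↔A), site 20 (C↔T), site 35 (A↔T).
p = 5/36 = 0.138889.
d = −0.75 · ln(1 − (4/3)·0.138889) = −0.75 · ln(0.814815) = −0.75 · (-0.204794) = 0.1536.

0.1536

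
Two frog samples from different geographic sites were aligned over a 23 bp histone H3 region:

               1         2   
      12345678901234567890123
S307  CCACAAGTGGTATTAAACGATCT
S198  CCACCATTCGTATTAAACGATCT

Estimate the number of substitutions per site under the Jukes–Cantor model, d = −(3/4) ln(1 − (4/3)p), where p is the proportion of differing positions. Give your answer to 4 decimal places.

Mismatches occur at site 5 (A→C), site 7 (G→T), site 9 (G→C).
p = 3/23 = 0.130435.
d = −0.75 · ln(1 − (4/3)·0.130435) = −0.75 · ln(0.826087) = −0.75 · (-0.191055) = 0.1433.

0.1433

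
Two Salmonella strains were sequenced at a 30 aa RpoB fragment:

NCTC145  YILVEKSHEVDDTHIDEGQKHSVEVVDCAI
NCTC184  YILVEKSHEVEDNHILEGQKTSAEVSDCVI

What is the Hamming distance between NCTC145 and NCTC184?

Mismatches occur at site 11 (D↔E), site 13 (T↔N), site 16 (D↔L), site 21 (H↔T), site 23 (V↔A), site 26 (V↔S), site 29 (A↔V).
That gives 7 mismatches out of 30 aligned sites, so the Hamming distance is 7.

7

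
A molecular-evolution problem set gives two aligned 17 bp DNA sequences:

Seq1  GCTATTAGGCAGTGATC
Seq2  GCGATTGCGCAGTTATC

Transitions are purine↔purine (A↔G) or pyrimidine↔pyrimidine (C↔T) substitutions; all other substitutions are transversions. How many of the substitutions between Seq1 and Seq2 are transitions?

The sequences differ at positions 3 (T/G, transversion), 7 (A/G, transition), 8 (G/C, transversion), 14 (G/T, transversion).
Of the 4 differences, 1 transition and 3 transversions, so the answer is 1.

1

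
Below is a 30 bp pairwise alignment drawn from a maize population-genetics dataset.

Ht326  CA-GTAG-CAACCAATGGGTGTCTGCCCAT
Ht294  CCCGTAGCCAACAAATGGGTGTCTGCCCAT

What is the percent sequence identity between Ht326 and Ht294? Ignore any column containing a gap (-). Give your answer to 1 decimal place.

92.9%

Excluding the 2 gap columns leaves 28 comparable sites.
Mismatches occur at site 2 (A↔C), site 13 (C↔A).
26 of the 28 comparable sites match, so the percent identity is 26/28 × 100 = 92.9%.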